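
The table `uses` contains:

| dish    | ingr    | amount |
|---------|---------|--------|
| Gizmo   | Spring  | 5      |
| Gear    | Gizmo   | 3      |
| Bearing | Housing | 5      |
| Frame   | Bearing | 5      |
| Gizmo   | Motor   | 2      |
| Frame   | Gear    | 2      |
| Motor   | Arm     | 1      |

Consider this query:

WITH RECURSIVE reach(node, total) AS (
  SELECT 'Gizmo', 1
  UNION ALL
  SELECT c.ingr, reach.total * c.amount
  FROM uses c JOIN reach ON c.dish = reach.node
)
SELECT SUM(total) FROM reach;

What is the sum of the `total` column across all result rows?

10

Base: (Gizmo, total=1).
Iteration 1: components of {Gizmo} -> Motor = 1*2 = 2, Spring = 1*5 = 5.
Iteration 2: components of {Motor,Spring} -> Arm = 2*1 = 2.
Iteration 3: no further components; recursion stops.
SUM(total) = 1 + 2 + 5 + 2 = 10.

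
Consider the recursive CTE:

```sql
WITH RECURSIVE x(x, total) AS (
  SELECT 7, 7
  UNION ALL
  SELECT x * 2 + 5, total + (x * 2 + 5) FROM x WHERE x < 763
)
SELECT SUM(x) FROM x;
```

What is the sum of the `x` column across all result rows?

1489

Base: x=7, total=7.
Iteration 1: 7 < 763 holds -> x = 7 * 2 + 5 = 19, total = 7 + 19 = 26.
Iteration 2: 19 < 763 holds -> x = 19 * 2 + 5 = 43, total = 26 + 43 = 69.
Iteration 3: 43 < 763 holds -> x = 43 * 2 + 5 = 91, total = 69 + 91 = 160.
Iteration 4: 91 < 763 holds -> x = 91 * 2 + 5 = 187, total = 160 + 187 = 347.
Iteration 5: 187 < 763 holds -> x = 187 * 2 + 5 = 379, total = 347 + 379 = 726.
Iteration 6: 379 < 763 holds -> x = 379 * 2 + 5 = 763, total = 726 + 763 = 1489.
Iteration 7: 763 < 763 fails; recursion stops.
SUM(x) = 7 + 19 + 43 + 91 + 187 + 379 + 763 = 1489.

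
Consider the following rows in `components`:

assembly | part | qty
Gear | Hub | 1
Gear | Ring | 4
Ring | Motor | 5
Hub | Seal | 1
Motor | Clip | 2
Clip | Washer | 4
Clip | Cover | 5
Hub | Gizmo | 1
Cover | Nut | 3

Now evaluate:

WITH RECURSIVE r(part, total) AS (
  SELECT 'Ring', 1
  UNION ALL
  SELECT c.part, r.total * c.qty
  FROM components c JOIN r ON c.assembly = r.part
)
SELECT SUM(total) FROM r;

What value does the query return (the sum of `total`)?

256

Base: (Ring, total=1).
Iteration 1: components of {Ring} -> Motor = 1*5 = 5.
Iteration 2: components of {Motor} -> Clip = 5*2 = 10.
Iteration 3: components of {Clip} -> Cover = 10*5 = 50, Washer = 10*4 = 40.
Iteration 4: components of {Cover,Washer} -> Nut = 50*3 = 150.
Iteration 5: no further components; recursion stops.
SUM(total) = 1 + 5 + 10 + 40 + 50 + 150 = 256.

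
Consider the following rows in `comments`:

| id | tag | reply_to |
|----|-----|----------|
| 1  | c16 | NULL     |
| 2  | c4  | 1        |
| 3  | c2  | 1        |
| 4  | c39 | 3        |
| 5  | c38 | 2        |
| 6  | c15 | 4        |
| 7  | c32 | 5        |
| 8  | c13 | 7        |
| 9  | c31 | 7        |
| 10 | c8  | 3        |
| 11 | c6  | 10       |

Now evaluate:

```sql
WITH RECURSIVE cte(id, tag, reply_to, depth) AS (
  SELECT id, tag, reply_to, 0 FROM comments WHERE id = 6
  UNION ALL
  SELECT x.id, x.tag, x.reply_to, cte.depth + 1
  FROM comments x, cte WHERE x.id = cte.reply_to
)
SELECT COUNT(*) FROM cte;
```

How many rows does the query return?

4

Base: id=6 (c15), reply_to=4, depth 0.
Iteration 1: join on id=4 -> c39 (id 4, reply_to=3, depth 1).
Iteration 2: join on id=3 -> c2 (id 3, reply_to=1, depth 2).
Iteration 3: join on id=1 -> c16 (id 1, reply_to=NULL, depth 3).
Iteration 4: reply_to is NULL; no match; recursion stops.
Total rows emitted: 4.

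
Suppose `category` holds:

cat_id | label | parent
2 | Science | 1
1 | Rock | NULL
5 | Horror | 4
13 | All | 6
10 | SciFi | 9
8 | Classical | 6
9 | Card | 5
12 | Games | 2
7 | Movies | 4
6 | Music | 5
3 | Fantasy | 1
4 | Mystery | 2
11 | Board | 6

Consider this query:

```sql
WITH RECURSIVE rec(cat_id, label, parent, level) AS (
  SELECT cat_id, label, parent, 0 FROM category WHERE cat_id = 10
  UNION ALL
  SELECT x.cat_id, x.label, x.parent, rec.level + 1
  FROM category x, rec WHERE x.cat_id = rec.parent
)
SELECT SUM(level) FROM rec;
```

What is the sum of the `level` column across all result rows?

15

Base: cat_id=10 (SciFi), parent=9, level 0.
Iteration 1: join on cat_id=9 -> Card (id 9, parent=5, level 1).
Iteration 2: join on cat_id=5 -> Horror (id 5, parent=4, level 2).
Iteration 3: join on cat_id=4 -> Mystery (id 4, parent=2, level 3).
Iteration 4: join on cat_id=2 -> Science (id 2, parent=1, level 4).
Iteration 5: join on cat_id=1 -> Rock (id 1, parent=NULL, level 5).
Iteration 6: parent is NULL; no match; recursion stops.
SUM(level) = 0 + 1 + 2 + 3 + 4 + 5 = 15.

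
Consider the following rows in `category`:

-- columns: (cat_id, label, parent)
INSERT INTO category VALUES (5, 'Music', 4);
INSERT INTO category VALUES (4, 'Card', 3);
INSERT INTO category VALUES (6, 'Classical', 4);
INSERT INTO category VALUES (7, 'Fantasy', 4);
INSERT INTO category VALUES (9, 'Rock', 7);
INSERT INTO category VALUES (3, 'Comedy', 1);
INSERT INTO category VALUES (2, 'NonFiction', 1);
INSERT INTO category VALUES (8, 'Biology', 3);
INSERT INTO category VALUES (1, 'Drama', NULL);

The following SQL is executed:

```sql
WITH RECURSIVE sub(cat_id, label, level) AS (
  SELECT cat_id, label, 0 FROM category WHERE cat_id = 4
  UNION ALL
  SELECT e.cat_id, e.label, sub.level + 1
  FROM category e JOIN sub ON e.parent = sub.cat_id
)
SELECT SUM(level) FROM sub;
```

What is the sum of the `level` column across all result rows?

Base: cat_id=4 (Card) at level 0.
Iteration 1: rows with parent in {4} -> Music (id 5, level 1), Classical (id 6, level 1), Fantasy (id 7, level 1).
Iteration 2: rows with parent in {5,6,7} -> Rock (id 9, level 2).
Iteration 3: no rows with parent in {9}; recursion stops.
SUM(level) = 0 + 1 + 1 + 1 + 2 = 5.

5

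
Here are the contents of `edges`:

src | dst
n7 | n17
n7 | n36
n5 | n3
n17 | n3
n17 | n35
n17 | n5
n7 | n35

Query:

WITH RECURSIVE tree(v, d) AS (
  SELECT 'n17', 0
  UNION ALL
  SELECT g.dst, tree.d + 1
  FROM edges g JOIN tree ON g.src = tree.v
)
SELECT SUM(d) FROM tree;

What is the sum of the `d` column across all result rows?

Base: (n17, d=0).
Iteration 1: edges from {n17} -> (n3, d=1), (n35, d=1), (n5, d=1).
Iteration 2: edges from {n3,n35,n5} -> (n3, d=2).
Iteration 3: no outgoing edges from {n3}; recursion stops.
SUM(d) = 0 + 1 + 1 + 1 + 2 = 5.

5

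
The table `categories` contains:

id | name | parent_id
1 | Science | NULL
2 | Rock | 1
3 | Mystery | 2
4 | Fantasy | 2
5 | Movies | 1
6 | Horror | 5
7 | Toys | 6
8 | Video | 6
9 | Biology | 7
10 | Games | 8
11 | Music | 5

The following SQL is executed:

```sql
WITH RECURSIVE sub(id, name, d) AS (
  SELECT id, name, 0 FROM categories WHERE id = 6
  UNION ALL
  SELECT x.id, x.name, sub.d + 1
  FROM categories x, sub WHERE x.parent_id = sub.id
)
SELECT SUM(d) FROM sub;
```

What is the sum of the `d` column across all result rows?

Base: id=6 (Horror) at d 0.
Iteration 1: rows with parent_id in {6} -> Toys (id 7, d 1), Video (id 8, d 1).
Iteration 2: rows with parent_id in {7,8} -> Biology (id 9, d 2), Games (id 10, d 2).
Iteration 3: no rows with parent_id in {9,10}; recursion stops.
SUM(d) = 0 + 1 + 1 + 2 + 2 = 6.

6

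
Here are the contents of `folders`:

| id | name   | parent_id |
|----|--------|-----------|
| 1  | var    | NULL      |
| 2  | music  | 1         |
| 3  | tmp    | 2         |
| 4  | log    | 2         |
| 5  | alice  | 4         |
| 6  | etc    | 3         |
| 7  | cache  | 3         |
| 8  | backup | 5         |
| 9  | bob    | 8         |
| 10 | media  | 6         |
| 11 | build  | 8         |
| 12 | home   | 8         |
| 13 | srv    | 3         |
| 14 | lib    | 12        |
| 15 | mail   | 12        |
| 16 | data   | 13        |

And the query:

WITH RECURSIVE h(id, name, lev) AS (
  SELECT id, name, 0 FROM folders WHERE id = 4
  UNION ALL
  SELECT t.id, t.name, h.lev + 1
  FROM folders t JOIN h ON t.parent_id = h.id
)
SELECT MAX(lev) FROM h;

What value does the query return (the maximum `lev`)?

Base: id=4 (log) at lev 0.
Iteration 1: rows with parent_id in {4} -> alice (id 5, lev 1).
Iteration 2: rows with parent_id in {5} -> backup (id 8, lev 2).
Iteration 3: rows with parent_id in {8} -> bob (id 9, lev 3), build (id 11, lev 3), home (id 12, lev 3).
Iteration 4: rows with parent_id in {9,11,12} -> lib (id 14, lev 4), mail (id 15, lev 4).
Iteration 5: no rows with parent_id in {14,15}; recursion stops.
lev values: 0, 1, 2, 3, 3, 3, 4, 4; the maximum is 4.

4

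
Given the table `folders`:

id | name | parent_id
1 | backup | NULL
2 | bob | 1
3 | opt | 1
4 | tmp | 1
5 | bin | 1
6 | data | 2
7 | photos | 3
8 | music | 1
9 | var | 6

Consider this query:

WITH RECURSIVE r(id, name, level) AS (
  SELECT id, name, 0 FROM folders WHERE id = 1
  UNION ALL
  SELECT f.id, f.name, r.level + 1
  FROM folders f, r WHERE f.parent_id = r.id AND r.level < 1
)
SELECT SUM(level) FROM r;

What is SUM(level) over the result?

5

Base: id=1 (backup) at level 0.
Iteration 1: rows with parent_id in {1} -> bob (id 2, level 1), opt (id 3, level 1), tmp (id 4, level 1), bin (id 5, level 1), music (id 8, level 1).
Iteration 2: level < 1 fails for all current rows; recursion stops.
SUM(level) = 0 + 1 + 1 + 1 + 1 + 1 = 5.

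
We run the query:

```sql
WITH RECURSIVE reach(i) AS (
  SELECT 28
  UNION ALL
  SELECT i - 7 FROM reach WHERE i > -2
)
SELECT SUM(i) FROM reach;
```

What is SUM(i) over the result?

63

Base: i=28.
Iteration 1: 28 > -2 holds -> i = 28 - 7 = 21.
Iteration 2: 21 > -2 holds -> i = 21 - 7 = 14.
Iteration 3: 14 > -2 holds -> i = 14 - 7 = 7.
Iteration 4: 7 > -2 holds -> i = 7 - 7 = 0.
Iteration 5: 0 > -2 holds -> i = 0 - 7 = -7.
Iteration 6: -7 > -2 fails; recursion stops.
SUM(i) = 28 + 21 + 14 + 7 + 0 + -7 = 63.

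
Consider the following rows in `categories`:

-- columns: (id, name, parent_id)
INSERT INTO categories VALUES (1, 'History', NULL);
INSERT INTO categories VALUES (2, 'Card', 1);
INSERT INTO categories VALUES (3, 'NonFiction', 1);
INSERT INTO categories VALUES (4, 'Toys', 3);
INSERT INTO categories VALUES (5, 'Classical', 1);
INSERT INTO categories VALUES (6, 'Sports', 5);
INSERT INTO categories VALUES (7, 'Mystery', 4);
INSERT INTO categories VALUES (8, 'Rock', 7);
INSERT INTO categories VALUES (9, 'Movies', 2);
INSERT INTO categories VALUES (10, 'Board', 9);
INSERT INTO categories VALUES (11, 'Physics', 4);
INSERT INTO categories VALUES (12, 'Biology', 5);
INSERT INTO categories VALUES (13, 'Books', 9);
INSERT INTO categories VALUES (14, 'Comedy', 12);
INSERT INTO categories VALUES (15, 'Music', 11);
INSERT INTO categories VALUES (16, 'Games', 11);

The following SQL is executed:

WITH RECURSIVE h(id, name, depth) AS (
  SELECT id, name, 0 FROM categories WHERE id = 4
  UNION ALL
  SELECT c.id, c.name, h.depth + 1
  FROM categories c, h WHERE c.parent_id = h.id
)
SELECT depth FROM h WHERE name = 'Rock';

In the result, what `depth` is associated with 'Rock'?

2

Base: id=4 (Toys) at depth 0.
Iteration 1: rows with parent_id in {4} -> Mystery (id 7, depth 1), Physics (id 11, depth 1).
Iteration 2: rows with parent_id in {7,11} -> Rock (id 8, depth 2), Music (id 15, depth 2), Games (id 16, depth 2).
Iteration 3: no rows with parent_id in {8,15,16}; recursion stops.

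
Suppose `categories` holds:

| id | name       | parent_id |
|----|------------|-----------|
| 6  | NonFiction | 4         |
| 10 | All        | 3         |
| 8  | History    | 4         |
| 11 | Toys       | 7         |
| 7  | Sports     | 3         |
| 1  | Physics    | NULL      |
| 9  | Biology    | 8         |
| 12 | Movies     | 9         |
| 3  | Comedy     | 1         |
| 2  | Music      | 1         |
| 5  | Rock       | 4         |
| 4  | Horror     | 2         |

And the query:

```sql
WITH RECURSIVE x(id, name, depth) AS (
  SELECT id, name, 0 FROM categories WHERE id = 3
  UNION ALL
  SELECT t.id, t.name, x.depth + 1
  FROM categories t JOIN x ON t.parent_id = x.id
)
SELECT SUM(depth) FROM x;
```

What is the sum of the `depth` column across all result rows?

4

Base: id=3 (Comedy) at depth 0.
Iteration 1: rows with parent_id in {3} -> Sports (id 7, depth 1), All (id 10, depth 1).
Iteration 2: rows with parent_id in {7,10} -> Toys (id 11, depth 2).
Iteration 3: no rows with parent_id in {11}; recursion stops.
SUM(depth) = 0 + 1 + 1 + 2 = 4.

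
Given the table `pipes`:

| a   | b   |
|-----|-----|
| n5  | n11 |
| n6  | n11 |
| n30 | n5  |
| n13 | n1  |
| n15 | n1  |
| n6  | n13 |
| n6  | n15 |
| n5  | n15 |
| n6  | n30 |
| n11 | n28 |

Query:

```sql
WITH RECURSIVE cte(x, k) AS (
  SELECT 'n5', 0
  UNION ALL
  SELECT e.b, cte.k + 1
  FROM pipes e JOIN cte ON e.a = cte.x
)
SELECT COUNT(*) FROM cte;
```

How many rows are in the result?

Base: (n5, k=0).
Iteration 1: edges from {n5} -> (n11, k=1), (n15, k=1).
Iteration 2: edges from {n11,n15} -> (n1, k=2), (n28, k=2).
Iteration 3: no outgoing edges from {n1,n28}; recursion stops.
Total rows emitted: 5.

5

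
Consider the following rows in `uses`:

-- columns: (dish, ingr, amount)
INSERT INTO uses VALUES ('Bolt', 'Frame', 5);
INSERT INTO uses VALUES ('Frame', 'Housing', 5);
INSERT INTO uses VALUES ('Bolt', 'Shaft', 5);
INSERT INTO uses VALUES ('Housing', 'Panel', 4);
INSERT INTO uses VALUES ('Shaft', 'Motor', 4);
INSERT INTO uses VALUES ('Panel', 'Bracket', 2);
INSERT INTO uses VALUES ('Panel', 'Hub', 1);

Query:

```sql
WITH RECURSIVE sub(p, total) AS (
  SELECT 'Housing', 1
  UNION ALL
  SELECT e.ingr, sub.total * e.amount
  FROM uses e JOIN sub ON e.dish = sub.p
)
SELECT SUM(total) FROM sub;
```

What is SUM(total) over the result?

17

Base: (Housing, total=1).
Iteration 1: components of {Housing} -> Panel = 1*4 = 4.
Iteration 2: components of {Panel} -> Bracket = 4*2 = 8, Hub = 4*1 = 4.
Iteration 3: no further components; recursion stops.
SUM(total) = 1 + 4 + 8 + 4 = 17.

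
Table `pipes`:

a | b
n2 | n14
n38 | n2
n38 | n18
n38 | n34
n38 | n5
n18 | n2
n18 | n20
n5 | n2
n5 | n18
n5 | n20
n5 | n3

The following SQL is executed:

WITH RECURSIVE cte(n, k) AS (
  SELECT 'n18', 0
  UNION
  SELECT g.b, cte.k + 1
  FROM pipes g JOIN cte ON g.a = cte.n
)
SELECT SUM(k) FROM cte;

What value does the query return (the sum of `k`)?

Base: (n18, k=0).
Iteration 1: edges from {n18} -> (n2, k=1), (n20, k=1).
Iteration 2: edges from {n2,n20} -> (n14, k=2).
Iteration 3: no outgoing edges from {n14}; recursion stops.
SUM(k) = 0 + 1 + 1 + 2 = 4.

4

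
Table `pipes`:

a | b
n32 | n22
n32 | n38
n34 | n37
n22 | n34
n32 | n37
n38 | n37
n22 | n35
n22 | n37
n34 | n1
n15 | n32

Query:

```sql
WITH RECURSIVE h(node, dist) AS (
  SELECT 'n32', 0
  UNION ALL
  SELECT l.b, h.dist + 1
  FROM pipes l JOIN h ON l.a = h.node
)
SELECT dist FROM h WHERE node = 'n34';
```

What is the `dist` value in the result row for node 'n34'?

2

Base: (n32, dist=0).
Iteration 1: edges from {n32} -> (n22, dist=1), (n37, dist=1), (n38, dist=1).
Iteration 2: edges from {n22,n37,n38} -> (n34, dist=2), (n35, dist=2), (n37, dist=2) x2. [UNION ALL keeps all 4 new rows, including repeats]
Iteration 3: edges from {n34,n35,n37} -> (n1, dist=3), (n37, dist=3).
Iteration 4: no outgoing edges from {n1,n37}; recursion stops.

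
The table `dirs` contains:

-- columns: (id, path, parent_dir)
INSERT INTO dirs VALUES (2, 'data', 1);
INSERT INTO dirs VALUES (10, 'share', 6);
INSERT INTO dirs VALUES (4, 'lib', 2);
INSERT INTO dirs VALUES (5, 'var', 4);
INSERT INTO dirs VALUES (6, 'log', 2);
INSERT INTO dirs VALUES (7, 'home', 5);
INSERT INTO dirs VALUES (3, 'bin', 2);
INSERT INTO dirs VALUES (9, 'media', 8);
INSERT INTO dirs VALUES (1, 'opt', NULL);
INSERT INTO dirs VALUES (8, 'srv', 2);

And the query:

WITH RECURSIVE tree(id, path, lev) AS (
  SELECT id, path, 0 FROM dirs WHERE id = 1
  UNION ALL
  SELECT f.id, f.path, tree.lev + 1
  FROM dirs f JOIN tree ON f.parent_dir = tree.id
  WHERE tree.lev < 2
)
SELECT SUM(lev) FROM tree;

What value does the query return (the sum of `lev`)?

Base: id=1 (opt) at lev 0.
Iteration 1: rows with parent_dir in {1} -> data (id 2, lev 1).
Iteration 2: rows with parent_dir in {2} -> bin (id 3, lev 2), lib (id 4, lev 2), log (id 6, lev 2), srv (id 8, lev 2).
Iteration 3: lev < 2 fails for all current rows; recursion stops.
SUM(lev) = 0 + 1 + 2 + 2 + 2 + 2 = 9.

9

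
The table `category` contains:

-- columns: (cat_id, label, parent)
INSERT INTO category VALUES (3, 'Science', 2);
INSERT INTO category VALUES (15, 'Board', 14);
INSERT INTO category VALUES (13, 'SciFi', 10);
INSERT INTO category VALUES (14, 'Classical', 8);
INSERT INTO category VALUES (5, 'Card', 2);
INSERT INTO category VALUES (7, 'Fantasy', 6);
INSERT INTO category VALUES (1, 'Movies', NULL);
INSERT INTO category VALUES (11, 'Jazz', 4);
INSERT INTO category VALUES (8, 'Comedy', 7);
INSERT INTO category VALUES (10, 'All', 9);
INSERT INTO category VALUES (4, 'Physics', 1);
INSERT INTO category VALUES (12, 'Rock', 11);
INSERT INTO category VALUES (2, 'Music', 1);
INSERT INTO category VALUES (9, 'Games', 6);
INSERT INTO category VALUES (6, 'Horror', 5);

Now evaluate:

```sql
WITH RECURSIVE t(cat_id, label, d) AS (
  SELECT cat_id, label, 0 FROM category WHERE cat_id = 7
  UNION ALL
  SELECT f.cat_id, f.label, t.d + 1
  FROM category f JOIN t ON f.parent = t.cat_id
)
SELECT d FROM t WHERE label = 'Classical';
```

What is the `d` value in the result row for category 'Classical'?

Base: cat_id=7 (Fantasy) at d 0.
Iteration 1: rows with parent in {7} -> Comedy (id 8, d 1).
Iteration 2: rows with parent in {8} -> Classical (id 14, d 2).
Iteration 3: rows with parent in {14} -> Board (id 15, d 3).
Iteration 4: no rows with parent in {15}; recursion stops.

2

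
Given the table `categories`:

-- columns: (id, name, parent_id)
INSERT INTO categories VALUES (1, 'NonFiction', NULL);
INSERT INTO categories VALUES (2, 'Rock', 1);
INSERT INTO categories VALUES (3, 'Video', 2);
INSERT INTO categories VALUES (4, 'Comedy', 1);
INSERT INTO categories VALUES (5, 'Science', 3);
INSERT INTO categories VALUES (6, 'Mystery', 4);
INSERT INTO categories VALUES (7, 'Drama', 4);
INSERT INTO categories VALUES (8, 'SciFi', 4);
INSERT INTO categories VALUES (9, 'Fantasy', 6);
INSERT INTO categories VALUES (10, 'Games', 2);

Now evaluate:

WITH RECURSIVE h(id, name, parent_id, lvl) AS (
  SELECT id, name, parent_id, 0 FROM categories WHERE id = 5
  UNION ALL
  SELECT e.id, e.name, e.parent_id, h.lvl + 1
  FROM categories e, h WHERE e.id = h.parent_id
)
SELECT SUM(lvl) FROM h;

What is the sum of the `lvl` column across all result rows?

Base: id=5 (Science), parent_id=3, lvl 0.
Iteration 1: join on id=3 -> Video (id 3, parent_id=2, lvl 1).
Iteration 2: join on id=2 -> Rock (id 2, parent_id=1, lvl 2).
Iteration 3: join on id=1 -> NonFiction (id 1, parent_id=NULL, lvl 3).
Iteration 4: parent_id is NULL; no match; recursion stops.
SUM(lvl) = 0 + 1 + 2 + 3 = 6.

6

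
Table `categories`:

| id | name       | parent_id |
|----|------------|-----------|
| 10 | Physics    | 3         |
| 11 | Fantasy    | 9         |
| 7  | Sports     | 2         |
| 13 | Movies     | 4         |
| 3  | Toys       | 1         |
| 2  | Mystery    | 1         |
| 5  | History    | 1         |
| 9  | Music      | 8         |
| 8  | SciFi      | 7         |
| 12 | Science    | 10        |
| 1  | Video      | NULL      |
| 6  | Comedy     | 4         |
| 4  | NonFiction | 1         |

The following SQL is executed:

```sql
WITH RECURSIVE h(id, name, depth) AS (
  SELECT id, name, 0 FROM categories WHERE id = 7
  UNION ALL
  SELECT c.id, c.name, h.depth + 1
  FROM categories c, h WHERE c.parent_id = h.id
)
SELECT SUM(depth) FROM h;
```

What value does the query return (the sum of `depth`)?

Base: id=7 (Sports) at depth 0.
Iteration 1: rows with parent_id in {7} -> SciFi (id 8, depth 1).
Iteration 2: rows with parent_id in {8} -> Music (id 9, depth 2).
Iteration 3: rows with parent_id in {9} -> Fantasy (id 11, depth 3).
Iteration 4: no rows with parent_id in {11}; recursion stops.
SUM(depth) = 0 + 1 + 2 + 3 = 6.

6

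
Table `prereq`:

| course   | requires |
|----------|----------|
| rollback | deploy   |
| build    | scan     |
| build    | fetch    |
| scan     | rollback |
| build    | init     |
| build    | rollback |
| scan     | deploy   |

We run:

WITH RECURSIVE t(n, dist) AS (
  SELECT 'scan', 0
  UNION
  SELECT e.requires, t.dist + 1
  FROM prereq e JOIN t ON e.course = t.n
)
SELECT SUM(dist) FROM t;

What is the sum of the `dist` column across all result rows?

4

Base: (scan, dist=0).
Iteration 1: edges from {scan} -> (deploy, dist=1), (rollback, dist=1).
Iteration 2: edges from {deploy,rollback} -> (deploy, dist=2).
Iteration 3: no outgoing edges from {deploy}; recursion stops.
SUM(dist) = 0 + 1 + 1 + 2 = 4.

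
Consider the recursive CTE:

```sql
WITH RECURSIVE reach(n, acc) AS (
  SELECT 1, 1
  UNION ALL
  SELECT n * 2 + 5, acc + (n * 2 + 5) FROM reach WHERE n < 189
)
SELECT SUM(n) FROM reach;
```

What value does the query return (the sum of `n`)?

727

Base: n=1, acc=1.
Iteration 1: 1 < 189 holds -> n = 1 * 2 + 5 = 7, acc = 1 + 7 = 8.
Iteration 2: 7 < 189 holds -> n = 7 * 2 + 5 = 19, acc = 8 + 19 = 27.
Iteration 3: 19 < 189 holds -> n = 19 * 2 + 5 = 43, acc = 27 + 43 = 70.
Iteration 4: 43 < 189 holds -> n = 43 * 2 + 5 = 91, acc = 70 + 91 = 161.
Iteration 5: 91 < 189 holds -> n = 91 * 2 + 5 = 187, acc = 161 + 187 = 348.
Iteration 6: 187 < 189 holds -> n = 187 * 2 + 5 = 379, acc = 348 + 379 = 727.
Iteration 7: 379 < 189 fails; recursion stops.
SUM(n) = 1 + 7 + 19 + 43 + 91 + 187 + 379 = 727.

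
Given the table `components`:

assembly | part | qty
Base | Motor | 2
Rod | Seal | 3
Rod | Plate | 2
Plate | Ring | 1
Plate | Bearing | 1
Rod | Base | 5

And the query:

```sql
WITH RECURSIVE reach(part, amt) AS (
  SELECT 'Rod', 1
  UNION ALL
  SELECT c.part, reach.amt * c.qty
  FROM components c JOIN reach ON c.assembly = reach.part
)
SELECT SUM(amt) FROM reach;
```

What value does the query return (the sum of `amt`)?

Base: (Rod, amt=1).
Iteration 1: components of {Rod} -> Base = 1*5 = 5, Plate = 1*2 = 2, Seal = 1*3 = 3.
Iteration 2: components of {Base,Plate,Seal} -> Bearing = 2*1 = 2, Motor = 5*2 = 10, Ring = 2*1 = 2.
Iteration 3: no further components; recursion stops.
SUM(amt) = 1 + 2 + 3 + 5 + 2 + 2 + 10 = 25.

25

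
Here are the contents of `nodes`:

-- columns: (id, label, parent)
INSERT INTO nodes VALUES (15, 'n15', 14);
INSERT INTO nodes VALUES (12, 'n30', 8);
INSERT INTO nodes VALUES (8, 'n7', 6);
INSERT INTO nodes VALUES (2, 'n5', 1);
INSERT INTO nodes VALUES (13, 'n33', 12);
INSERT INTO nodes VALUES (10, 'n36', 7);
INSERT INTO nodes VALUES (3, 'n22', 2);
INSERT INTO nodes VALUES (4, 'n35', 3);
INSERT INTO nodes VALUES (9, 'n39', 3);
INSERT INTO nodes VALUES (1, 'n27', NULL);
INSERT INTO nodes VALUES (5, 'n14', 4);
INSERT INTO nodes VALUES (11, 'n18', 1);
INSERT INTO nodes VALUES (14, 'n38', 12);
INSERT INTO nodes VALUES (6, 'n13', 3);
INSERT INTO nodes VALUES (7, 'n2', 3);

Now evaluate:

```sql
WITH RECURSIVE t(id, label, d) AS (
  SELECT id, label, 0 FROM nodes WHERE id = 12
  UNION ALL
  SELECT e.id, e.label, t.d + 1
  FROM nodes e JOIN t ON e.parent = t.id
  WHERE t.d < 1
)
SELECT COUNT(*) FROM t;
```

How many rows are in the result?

Base: id=12 (n30) at d 0.
Iteration 1: rows with parent in {12} -> n33 (id 13, d 1), n38 (id 14, d 1).
Iteration 2: d < 1 fails for all current rows; recursion stops.
Total rows emitted: 3.

3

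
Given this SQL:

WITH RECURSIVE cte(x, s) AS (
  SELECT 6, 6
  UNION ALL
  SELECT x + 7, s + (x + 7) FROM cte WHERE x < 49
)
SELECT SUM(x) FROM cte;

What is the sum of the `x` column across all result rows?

244

Base: x=6, s=6.
Iteration 1: 6 < 49 holds -> x = 6 + 7 = 13, s = 6 + 13 = 19.
Iteration 2: 13 < 49 holds -> x = 13 + 7 = 20, s = 19 + 20 = 39.
Iteration 3: 20 < 49 holds -> x = 20 + 7 = 27, s = 39 + 27 = 66.
Iteration 4: 27 < 49 holds -> x = 27 + 7 = 34, s = 66 + 34 = 100.
Iteration 5: 34 < 49 holds -> x = 34 + 7 = 41, s = 100 + 41 = 141.
Iteration 6: 41 < 49 holds -> x = 41 + 7 = 48, s = 141 + 48 = 189.
Iteration 7: 48 < 49 holds -> x = 48 + 7 = 55, s = 189 + 55 = 244.
Iteration 8: 55 < 49 fails; recursion stops.
SUM(x) = 6 + 13 + 20 + 27 + 34 + 41 + 48 + 55 = 244.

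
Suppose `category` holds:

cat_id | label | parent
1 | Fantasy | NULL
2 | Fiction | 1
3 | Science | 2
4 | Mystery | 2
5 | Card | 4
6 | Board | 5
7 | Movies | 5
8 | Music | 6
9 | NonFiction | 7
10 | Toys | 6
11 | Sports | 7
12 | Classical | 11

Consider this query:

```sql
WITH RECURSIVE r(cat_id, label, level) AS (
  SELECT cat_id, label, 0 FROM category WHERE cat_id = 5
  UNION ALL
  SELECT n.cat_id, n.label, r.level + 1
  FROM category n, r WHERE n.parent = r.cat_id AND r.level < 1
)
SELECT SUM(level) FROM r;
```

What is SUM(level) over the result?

2

Base: cat_id=5 (Card) at level 0.
Iteration 1: rows with parent in {5} -> Board (id 6, level 1), Movies (id 7, level 1).
Iteration 2: level < 1 fails for all current rows; recursion stops.
SUM(level) = 0 + 1 + 1 = 2.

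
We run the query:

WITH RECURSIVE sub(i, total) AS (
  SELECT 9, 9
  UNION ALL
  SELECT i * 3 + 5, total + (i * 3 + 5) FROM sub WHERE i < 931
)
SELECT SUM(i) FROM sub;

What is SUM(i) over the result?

4171

Base: i=9, total=9.
Iteration 1: 9 < 931 holds -> i = 9 * 3 + 5 = 32, total = 9 + 32 = 41.
Iteration 2: 32 < 931 holds -> i = 32 * 3 + 5 = 101, total = 41 + 101 = 142.
Iteration 3: 101 < 931 holds -> i = 101 * 3 + 5 = 308, total = 142 + 308 = 450.
Iteration 4: 308 < 931 holds -> i = 308 * 3 + 5 = 929, total = 450 + 929 = 1379.
Iteration 5: 929 < 931 holds -> i = 929 * 3 + 5 = 2792, total = 1379 + 2792 = 4171.
Iteration 6: 2792 < 931 fails; recursion stops.
SUM(i) = 9 + 32 + 101 + 308 + 929 + 2792 = 4171.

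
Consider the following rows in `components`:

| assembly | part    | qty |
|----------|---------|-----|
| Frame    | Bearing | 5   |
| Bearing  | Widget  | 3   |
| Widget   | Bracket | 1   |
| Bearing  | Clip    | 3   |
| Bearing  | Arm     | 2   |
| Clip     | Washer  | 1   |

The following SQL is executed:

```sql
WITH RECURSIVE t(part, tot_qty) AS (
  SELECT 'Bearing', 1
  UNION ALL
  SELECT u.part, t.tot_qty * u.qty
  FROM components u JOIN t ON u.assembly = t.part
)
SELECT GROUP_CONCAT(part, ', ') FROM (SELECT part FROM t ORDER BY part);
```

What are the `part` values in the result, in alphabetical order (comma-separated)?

Arm, Bearing, Bracket, Clip, Washer, Widget

Base: (Bearing, tot_qty=1).
Iteration 1: components of {Bearing} -> Arm = 1*2 = 2, Clip = 1*3 = 3, Widget = 1*3 = 3.
Iteration 2: components of {Arm,Clip,Widget} -> Bracket = 3*1 = 3, Washer = 3*1 = 3.
Iteration 3: no further components; recursion stops.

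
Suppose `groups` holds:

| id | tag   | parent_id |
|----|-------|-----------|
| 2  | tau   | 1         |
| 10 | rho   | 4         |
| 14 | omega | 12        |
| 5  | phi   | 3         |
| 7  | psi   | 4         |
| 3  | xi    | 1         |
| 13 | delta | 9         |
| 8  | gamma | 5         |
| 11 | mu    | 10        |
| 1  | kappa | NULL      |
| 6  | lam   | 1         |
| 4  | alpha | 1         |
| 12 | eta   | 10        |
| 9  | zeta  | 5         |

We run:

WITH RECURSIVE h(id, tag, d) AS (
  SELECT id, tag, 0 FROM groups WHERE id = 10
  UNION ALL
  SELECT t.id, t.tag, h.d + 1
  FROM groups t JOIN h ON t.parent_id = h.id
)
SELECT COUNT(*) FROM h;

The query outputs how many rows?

Base: id=10 (rho) at d 0.
Iteration 1: rows with parent_id in {10} -> mu (id 11, d 1), eta (id 12, d 1).
Iteration 2: rows with parent_id in {11,12} -> omega (id 14, d 2).
Iteration 3: no rows with parent_id in {14}; recursion stops.
Total rows emitted: 4.

4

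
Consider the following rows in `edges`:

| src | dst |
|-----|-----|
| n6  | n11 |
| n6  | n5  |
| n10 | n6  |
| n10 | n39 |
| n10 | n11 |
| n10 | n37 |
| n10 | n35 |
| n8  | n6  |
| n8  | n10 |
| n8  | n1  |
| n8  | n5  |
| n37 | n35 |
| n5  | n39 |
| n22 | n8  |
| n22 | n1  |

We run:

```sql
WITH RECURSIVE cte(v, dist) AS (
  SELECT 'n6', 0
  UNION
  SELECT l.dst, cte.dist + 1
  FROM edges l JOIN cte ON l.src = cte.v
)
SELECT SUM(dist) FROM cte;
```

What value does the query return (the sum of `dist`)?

4

Base: (n6, dist=0).
Iteration 1: edges from {n6} -> (n11, dist=1), (n5, dist=1).
Iteration 2: edges from {n11,n5} -> (n39, dist=2).
Iteration 3: no outgoing edges from {n39}; recursion stops.
SUM(dist) = 0 + 1 + 1 + 2 = 4.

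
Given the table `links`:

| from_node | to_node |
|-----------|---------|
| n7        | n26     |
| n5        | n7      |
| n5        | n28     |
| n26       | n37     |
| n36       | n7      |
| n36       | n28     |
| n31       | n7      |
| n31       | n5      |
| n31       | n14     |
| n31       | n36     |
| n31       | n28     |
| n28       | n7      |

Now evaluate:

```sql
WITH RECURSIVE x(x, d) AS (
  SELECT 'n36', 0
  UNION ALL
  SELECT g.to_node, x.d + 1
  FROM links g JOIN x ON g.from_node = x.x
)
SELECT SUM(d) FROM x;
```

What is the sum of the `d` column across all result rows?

16

Base: (n36, d=0).
Iteration 1: edges from {n36} -> (n28, d=1), (n7, d=1).
Iteration 2: edges from {n28,n7} -> (n26, d=2), (n7, d=2).
Iteration 3: edges from {n26,n7} -> (n26, d=3), (n37, d=3).
Iteration 4: edges from {n26,n37} -> (n37, d=4).
Iteration 5: no outgoing edges from {n37}; recursion stops.
SUM(d) = 0 + 1 + 1 + 2 + 2 + 3 + 3 + 4 = 16.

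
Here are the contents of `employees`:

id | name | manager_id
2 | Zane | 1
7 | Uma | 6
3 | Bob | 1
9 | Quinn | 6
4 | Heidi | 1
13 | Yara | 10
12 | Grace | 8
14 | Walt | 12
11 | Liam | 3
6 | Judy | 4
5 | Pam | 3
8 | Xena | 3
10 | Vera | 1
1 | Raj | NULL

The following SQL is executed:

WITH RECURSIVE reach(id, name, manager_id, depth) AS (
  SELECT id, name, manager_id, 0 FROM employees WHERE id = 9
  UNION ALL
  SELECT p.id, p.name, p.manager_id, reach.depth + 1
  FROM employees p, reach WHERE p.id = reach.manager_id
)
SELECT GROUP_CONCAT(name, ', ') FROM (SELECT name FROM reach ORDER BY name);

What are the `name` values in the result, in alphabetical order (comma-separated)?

Heidi, Judy, Quinn, Raj

Base: id=9 (Quinn), manager_id=6, depth 0.
Iteration 1: join on id=6 -> Judy (id 6, manager_id=4, depth 1).
Iteration 2: join on id=4 -> Heidi (id 4, manager_id=1, depth 2).
Iteration 3: join on id=1 -> Raj (id 1, manager_id=NULL, depth 3).
Iteration 4: manager_id is NULL; no match; recursion stops.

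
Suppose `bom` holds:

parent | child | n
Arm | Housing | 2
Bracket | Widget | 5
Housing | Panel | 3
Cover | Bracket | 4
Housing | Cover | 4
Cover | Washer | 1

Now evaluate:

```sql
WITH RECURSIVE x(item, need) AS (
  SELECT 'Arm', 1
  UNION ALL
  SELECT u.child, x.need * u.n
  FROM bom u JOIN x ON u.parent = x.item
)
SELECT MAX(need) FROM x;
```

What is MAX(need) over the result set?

Base: (Arm, need=1).
Iteration 1: components of {Arm} -> Housing = 1*2 = 2.
Iteration 2: components of {Housing} -> Cover = 2*4 = 8, Panel = 2*3 = 6.
Iteration 3: components of {Cover,Panel} -> Bracket = 8*4 = 32, Washer = 8*1 = 8.
Iteration 4: components of {Bracket,Washer} -> Widget = 32*5 = 160.
Iteration 5: no further components; recursion stops.
need values: 1, 2, 8, 6, 32, 8, 160; the maximum is 160.

160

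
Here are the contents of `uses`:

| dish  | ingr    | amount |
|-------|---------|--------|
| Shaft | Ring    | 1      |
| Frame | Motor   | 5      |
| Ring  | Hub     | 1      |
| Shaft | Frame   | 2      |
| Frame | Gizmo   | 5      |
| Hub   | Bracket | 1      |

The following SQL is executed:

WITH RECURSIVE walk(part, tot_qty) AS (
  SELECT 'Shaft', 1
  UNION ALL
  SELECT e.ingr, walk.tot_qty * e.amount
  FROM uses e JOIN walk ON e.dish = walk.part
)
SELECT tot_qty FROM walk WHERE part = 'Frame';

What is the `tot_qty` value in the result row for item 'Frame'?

2

Base: (Shaft, tot_qty=1).
Iteration 1: components of {Shaft} -> Frame = 1*2 = 2, Ring = 1*1 = 1.
Iteration 2: components of {Frame,Ring} -> Gizmo = 2*5 = 10, Hub = 1*1 = 1, Motor = 2*5 = 10.
Iteration 3: components of {Gizmo,Hub,Motor} -> Bracket = 1*1 = 1.
Iteration 4: no further components; recursion stops.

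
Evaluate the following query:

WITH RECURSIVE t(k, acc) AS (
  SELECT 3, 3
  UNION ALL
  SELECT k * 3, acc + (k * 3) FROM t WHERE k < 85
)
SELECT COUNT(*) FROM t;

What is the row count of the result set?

5

Base: k=3, acc=3.
Iteration 1: 3 < 85 holds -> k = 3 * 3 = 9, acc = 3 + 9 = 12.
Iteration 2: 9 < 85 holds -> k = 9 * 3 = 27, acc = 12 + 27 = 39.
Iteration 3: 27 < 85 holds -> k = 27 * 3 = 81, acc = 39 + 81 = 120.
Iteration 4: 81 < 85 holds -> k = 81 * 3 = 243, acc = 120 + 243 = 363.
Iteration 5: 243 < 85 fails; recursion stops.
Total rows emitted: 5.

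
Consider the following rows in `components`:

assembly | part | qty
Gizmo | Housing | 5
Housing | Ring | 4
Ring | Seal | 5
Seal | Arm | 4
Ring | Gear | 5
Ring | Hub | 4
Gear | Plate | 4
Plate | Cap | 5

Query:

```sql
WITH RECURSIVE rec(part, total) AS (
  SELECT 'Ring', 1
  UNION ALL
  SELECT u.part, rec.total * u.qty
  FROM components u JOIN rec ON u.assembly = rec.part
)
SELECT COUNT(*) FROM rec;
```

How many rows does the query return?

Base: (Ring, total=1).
Iteration 1: components of {Ring} -> Gear = 1*5 = 5, Hub = 1*4 = 4, Seal = 1*5 = 5.
Iteration 2: components of {Gear,Hub,Seal} -> Arm = 5*4 = 20, Plate = 5*4 = 20.
Iteration 3: components of {Arm,Plate} -> Cap = 20*5 = 100.
Iteration 4: no further components; recursion stops.
Total rows emitted: 7.

7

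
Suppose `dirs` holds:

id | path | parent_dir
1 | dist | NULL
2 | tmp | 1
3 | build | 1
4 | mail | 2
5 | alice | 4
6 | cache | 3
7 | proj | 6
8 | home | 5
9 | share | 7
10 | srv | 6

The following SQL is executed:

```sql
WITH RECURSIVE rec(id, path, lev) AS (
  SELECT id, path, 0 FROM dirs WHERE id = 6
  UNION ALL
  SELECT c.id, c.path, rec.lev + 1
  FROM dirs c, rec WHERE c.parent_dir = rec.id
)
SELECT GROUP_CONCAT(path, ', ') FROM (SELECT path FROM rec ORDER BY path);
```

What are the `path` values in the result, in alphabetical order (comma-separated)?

Base: id=6 (cache) at lev 0.
Iteration 1: rows with parent_dir in {6} -> proj (id 7, lev 1), srv (id 10, lev 1).
Iteration 2: rows with parent_dir in {7,10} -> share (id 9, lev 2).
Iteration 3: no rows with parent_dir in {9}; recursion stops.

cache, proj, share, srv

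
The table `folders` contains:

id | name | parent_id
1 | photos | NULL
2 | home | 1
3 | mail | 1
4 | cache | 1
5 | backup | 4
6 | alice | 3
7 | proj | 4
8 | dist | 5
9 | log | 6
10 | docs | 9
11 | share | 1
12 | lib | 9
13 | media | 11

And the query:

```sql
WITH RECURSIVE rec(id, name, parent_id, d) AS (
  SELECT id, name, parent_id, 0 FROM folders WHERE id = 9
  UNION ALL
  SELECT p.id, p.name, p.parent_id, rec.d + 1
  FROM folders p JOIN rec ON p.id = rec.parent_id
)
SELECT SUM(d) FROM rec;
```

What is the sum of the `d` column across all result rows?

Base: id=9 (log), parent_id=6, d 0.
Iteration 1: join on id=6 -> alice (id 6, parent_id=3, d 1).
Iteration 2: join on id=3 -> mail (id 3, parent_id=1, d 2).
Iteration 3: join on id=1 -> photos (id 1, parent_id=NULL, d 3).
Iteration 4: parent_id is NULL; no match; recursion stops.
SUM(d) = 0 + 1 + 2 + 3 = 6.

6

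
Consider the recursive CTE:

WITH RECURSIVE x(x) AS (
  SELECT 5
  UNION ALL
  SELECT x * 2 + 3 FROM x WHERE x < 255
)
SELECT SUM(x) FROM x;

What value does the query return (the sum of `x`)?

Base: x=5.
Iteration 1: 5 < 255 holds -> x = 5 * 2 + 3 = 13.
Iteration 2: 13 < 255 holds -> x = 13 * 2 + 3 = 29.
Iteration 3: 29 < 255 holds -> x = 29 * 2 + 3 = 61.
Iteration 4: 61 < 255 holds -> x = 61 * 2 + 3 = 125.
Iteration 5: 125 < 255 holds -> x = 125 * 2 + 3 = 253.
Iteration 6: 253 < 255 holds -> x = 253 * 2 + 3 = 509.
Iteration 7: 509 < 255 fails; recursion stops.
SUM(x) = 5 + 13 + 29 + 61 + 125 + 253 + 509 = 995.

995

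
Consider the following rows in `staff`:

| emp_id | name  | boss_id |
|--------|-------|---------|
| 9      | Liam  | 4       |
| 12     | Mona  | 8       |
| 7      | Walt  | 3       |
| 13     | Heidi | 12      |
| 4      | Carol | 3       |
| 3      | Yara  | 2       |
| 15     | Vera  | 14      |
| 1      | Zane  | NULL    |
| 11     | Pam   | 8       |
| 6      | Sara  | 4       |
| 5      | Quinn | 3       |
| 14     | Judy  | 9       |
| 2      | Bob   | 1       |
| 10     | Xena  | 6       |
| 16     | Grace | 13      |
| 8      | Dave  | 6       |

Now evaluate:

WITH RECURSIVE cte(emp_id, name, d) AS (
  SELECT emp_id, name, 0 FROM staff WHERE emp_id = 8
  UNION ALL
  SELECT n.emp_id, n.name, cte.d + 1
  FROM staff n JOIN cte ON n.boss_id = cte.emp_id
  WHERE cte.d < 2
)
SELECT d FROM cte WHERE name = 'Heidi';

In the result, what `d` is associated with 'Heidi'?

2

Base: emp_id=8 (Dave) at d 0.
Iteration 1: rows with boss_id in {8} -> Pam (id 11, d 1), Mona (id 12, d 1).
Iteration 2: rows with boss_id in {11,12} -> Heidi (id 13, d 2).
Iteration 3: d < 2 fails for all current rows; recursion stops.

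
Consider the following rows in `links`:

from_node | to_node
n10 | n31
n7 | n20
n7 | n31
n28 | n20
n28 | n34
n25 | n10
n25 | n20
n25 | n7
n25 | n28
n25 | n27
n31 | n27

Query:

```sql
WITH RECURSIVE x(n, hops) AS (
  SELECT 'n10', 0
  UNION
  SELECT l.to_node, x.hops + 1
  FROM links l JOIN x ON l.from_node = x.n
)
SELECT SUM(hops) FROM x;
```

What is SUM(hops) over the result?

Base: (n10, hops=0).
Iteration 1: edges from {n10} -> (n31, hops=1).
Iteration 2: edges from {n31} -> (n27, hops=2).
Iteration 3: no outgoing edges from {n27}; recursion stops.
SUM(hops) = 0 + 1 + 2 = 3.

3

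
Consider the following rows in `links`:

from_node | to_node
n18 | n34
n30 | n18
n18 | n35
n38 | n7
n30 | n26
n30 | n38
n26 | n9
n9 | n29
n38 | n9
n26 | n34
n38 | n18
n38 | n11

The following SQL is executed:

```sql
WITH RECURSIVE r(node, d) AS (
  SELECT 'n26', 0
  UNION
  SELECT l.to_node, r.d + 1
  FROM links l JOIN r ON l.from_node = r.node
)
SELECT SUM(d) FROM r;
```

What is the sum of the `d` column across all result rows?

Base: (n26, d=0).
Iteration 1: edges from {n26} -> (n34, d=1), (n9, d=1).
Iteration 2: edges from {n34,n9} -> (n29, d=2).
Iteration 3: no outgoing edges from {n29}; recursion stops.
SUM(d) = 0 + 1 + 1 + 2 = 4.

4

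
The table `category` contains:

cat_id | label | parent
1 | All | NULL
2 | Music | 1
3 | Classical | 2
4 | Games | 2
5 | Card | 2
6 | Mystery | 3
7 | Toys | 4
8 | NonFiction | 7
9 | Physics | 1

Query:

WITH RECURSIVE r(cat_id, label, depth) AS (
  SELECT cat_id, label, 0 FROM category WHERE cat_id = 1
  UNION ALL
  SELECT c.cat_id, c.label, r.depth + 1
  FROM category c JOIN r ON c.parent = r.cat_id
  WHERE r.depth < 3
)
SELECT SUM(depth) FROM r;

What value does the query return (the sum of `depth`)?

14

Base: cat_id=1 (All) at depth 0.
Iteration 1: rows with parent in {1} -> Music (id 2, depth 1), Physics (id 9, depth 1).
Iteration 2: rows with parent in {2,9} -> Classical (id 3, depth 2), Games (id 4, depth 2), Card (id 5, depth 2).
Iteration 3: rows with parent in {3,4,5} -> Mystery (id 6, depth 3), Toys (id 7, depth 3).
Iteration 4: depth < 3 fails for all current rows; recursion stops.
SUM(depth) = 0 + 1 + 1 + 2 + 2 + 2 + 3 + 3 = 14.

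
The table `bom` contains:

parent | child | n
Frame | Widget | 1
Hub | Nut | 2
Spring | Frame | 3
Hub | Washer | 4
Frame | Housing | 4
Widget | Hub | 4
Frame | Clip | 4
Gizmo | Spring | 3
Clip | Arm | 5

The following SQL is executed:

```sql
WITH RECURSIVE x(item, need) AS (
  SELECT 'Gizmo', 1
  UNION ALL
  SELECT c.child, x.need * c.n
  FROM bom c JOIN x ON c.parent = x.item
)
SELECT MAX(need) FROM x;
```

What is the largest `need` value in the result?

180

Base: (Gizmo, need=1).
Iteration 1: components of {Gizmo} -> Spring = 1*3 = 3.
Iteration 2: components of {Spring} -> Frame = 3*3 = 9.
Iteration 3: components of {Frame} -> Clip = 9*4 = 36, Housing = 9*4 = 36, Widget = 9*1 = 9.
Iteration 4: components of {Clip,Housing,Widget} -> Arm = 36*5 = 180, Hub = 9*4 = 36.
Iteration 5: components of {Arm,Hub} -> Nut = 36*2 = 72, Washer = 36*4 = 144.
Iteration 6: no further components; recursion stops.
need values: 1, 3, 9, 36, 9, 36, 180, 36, 144, 72; the maximum is 180.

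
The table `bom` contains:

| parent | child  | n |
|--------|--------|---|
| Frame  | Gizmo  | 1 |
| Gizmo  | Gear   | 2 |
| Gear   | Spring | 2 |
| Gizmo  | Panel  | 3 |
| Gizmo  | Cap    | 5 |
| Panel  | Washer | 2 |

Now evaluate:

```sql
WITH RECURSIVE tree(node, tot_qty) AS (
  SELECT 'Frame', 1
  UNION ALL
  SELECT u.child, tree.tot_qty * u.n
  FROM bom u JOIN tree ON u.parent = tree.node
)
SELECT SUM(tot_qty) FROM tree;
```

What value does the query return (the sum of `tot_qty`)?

22

Base: (Frame, tot_qty=1).
Iteration 1: components of {Frame} -> Gizmo = 1*1 = 1.
Iteration 2: components of {Gizmo} -> Cap = 1*5 = 5, Gear = 1*2 = 2, Panel = 1*3 = 3.
Iteration 3: components of {Cap,Gear,Panel} -> Spring = 2*2 = 4, Washer = 3*2 = 6.
Iteration 4: no further components; recursion stops.
SUM(tot_qty) = 1 + 1 + 2 + 3 + 5 + 4 + 6 = 22.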